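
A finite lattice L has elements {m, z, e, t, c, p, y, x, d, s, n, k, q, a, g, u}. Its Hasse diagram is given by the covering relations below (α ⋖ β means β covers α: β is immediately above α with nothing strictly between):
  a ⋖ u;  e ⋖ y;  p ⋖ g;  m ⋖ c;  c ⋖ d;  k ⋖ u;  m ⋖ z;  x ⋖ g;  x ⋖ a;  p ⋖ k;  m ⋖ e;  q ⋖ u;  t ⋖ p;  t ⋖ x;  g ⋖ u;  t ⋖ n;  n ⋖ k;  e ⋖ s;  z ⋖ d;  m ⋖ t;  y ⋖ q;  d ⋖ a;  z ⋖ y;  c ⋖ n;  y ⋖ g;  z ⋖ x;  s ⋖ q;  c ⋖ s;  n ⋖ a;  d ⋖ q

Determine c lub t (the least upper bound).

n

Common upper bounds of {c, t}: a, k, n, u.
The least among these is n.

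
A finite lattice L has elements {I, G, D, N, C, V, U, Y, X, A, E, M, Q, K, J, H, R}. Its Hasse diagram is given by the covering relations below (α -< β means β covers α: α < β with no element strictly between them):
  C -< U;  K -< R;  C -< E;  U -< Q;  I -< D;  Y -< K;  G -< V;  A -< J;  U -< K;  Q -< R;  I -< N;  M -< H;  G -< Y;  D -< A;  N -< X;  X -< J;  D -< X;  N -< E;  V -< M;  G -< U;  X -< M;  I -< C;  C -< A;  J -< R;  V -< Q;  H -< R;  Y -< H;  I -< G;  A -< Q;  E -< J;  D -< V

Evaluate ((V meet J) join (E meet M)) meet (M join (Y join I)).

V ∧ J = D
E ∧ M = N
D ∨ N = X
Y ∨ I = Y
M ∨ Y = H
X ∧ H = X

X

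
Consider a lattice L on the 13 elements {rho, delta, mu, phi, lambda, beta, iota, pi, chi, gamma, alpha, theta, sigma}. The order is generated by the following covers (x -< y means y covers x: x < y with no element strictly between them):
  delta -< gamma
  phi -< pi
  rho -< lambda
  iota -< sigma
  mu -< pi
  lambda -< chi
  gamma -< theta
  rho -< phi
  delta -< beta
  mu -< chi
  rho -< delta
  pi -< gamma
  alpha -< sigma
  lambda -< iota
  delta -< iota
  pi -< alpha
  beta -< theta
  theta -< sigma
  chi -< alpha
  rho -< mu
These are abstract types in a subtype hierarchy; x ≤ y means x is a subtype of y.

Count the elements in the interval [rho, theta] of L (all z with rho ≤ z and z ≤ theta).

8

The interval [rho, theta] = {beta, delta, gamma, mu, phi, pi, rho, theta}, which has 8 elements.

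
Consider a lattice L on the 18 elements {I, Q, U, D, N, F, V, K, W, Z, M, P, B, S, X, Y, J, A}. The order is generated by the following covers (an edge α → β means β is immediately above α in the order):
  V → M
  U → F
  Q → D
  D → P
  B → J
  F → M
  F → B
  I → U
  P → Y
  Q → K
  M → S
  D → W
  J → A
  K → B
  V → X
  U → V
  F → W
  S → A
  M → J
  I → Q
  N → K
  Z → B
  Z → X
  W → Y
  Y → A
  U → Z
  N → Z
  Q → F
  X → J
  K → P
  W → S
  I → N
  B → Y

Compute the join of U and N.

Z

Common upper bounds of {U, N}: A, B, J, X, Y, Z.
The least among these is Z.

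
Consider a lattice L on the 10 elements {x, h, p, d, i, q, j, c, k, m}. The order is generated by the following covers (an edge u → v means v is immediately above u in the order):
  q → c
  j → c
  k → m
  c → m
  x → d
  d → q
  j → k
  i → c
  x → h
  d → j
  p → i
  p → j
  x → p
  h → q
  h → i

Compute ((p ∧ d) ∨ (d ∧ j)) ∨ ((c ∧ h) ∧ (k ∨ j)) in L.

p ∧ d = x
d ∧ j = d
x ∨ d = d
c ∧ h = h
k ∨ j = k
h ∧ k = x
d ∨ x = d

d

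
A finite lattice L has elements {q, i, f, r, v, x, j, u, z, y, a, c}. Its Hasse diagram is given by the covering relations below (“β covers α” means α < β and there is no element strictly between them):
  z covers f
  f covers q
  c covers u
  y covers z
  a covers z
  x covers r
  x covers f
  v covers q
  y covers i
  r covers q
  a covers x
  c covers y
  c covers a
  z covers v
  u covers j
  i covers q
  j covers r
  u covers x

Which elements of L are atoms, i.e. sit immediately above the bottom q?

The atoms are exactly the elements that cover q: f, i, r, v.

f, i, r, v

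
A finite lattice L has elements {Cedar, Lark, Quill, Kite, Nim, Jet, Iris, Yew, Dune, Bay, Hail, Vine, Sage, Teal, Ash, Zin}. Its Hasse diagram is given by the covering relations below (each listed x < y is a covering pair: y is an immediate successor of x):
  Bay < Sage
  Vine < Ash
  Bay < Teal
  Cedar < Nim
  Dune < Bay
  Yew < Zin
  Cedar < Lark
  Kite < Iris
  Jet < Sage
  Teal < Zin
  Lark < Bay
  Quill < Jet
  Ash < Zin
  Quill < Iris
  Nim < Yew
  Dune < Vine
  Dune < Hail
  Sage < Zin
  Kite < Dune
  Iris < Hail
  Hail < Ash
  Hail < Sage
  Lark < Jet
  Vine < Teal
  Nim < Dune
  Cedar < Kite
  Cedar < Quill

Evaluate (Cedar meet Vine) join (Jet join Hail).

Cedar ∧ Vine = Cedar
Jet ∨ Hail = Sage
Cedar ∨ Sage = Sage

Sage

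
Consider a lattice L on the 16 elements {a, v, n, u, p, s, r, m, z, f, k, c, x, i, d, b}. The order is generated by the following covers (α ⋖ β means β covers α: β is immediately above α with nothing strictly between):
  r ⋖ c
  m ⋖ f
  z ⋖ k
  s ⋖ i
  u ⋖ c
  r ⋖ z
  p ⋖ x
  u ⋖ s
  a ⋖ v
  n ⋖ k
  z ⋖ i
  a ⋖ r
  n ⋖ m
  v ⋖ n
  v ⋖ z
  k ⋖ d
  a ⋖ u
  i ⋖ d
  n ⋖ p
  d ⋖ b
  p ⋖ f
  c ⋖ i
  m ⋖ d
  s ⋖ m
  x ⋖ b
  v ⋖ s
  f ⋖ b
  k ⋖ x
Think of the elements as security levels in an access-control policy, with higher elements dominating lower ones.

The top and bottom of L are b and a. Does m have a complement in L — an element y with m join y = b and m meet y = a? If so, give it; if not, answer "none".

none

For every candidate y, either m ∨ y ≠ b or m ∧ y ≠ a; no complement exists.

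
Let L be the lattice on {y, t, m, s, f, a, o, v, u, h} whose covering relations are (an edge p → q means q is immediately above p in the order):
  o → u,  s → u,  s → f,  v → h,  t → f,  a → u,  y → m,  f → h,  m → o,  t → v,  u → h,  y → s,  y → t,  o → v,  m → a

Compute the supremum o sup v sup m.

v

Common upper bounds of {o, v, m}: h, v.
The least among these is v.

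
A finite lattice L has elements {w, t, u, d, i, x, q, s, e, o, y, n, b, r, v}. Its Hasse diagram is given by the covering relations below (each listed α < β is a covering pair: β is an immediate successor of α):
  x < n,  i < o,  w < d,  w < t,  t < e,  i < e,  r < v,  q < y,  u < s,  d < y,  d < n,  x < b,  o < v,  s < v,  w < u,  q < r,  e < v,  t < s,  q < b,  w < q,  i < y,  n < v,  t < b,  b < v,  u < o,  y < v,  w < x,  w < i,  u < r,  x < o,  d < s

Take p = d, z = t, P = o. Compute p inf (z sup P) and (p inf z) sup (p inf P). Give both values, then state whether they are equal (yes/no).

d; w; no

z sup P = v, so p inf (z sup P) = d inf v = d.
p inf z = w and p inf P = w, so (p inf z) sup (p inf P) = w sup w = w.
Equal: no.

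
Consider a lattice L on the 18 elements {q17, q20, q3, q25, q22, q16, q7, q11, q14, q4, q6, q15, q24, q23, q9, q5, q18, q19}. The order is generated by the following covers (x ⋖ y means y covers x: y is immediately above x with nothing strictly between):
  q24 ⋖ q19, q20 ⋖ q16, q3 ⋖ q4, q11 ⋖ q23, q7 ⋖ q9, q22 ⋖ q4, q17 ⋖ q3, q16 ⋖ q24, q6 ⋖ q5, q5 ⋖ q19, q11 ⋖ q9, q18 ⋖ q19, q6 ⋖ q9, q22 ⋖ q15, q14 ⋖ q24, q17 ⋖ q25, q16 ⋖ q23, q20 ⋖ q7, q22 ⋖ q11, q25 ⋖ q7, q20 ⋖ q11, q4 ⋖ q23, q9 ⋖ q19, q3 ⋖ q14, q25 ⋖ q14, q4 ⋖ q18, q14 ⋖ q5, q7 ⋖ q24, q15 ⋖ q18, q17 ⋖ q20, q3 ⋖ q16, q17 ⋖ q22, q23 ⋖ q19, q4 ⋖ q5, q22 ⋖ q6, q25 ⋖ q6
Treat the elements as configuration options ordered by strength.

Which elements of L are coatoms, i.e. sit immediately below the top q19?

The coatoms are exactly the elements covered by q19: q18, q23, q24, q5, q9.

q18, q23, q24, q5, q9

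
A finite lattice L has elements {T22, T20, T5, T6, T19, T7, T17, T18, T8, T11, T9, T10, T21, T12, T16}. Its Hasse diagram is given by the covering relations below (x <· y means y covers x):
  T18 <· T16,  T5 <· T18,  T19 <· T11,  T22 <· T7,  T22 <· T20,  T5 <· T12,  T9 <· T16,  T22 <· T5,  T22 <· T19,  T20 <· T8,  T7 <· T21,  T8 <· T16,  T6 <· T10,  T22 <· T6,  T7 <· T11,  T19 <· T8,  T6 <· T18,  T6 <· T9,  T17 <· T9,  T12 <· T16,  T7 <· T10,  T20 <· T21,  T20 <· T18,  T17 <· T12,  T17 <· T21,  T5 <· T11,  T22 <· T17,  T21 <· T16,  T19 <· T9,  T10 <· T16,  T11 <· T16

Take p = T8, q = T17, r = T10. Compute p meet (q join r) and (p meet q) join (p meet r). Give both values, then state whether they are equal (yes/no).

q join r = T16, so p meet (q join r) = T8 meet T16 = T8.
p meet q = T22 and p meet r = T22, so (p meet q) join (p meet r) = T22 join T22 = T22.
Equal: no.

T8; T22; no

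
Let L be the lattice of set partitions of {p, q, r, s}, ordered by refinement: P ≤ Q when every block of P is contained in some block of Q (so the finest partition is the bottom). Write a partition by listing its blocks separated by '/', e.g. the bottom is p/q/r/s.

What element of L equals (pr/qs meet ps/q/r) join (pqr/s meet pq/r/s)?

pq/r/s

pr/qs ∧ ps/q/r = p/q/r/s
pqr/s ∧ pq/r/s = pq/r/s
p/q/r/s ∨ pq/r/s = pq/r/s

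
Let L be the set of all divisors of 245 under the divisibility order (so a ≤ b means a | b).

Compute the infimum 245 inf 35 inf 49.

In the divisibility order, the meet is the greatest common divisor: gcd(245, 35, 49) = 7.

7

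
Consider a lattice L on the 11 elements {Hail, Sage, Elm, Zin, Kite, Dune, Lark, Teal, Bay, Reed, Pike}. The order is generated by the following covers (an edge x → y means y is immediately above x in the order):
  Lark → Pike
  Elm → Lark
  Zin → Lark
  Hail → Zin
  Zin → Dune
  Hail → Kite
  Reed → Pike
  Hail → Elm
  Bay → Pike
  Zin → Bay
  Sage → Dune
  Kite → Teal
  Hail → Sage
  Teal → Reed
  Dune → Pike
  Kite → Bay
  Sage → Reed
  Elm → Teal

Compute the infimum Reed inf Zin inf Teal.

Hail

Common lower bounds of {Reed, Zin, Teal}: Hail.
The greatest among these is Hail.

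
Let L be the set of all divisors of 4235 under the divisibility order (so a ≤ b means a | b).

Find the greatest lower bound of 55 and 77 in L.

In the divisibility order, the meet is the greatest common divisor: gcd(55, 77) = 11.

11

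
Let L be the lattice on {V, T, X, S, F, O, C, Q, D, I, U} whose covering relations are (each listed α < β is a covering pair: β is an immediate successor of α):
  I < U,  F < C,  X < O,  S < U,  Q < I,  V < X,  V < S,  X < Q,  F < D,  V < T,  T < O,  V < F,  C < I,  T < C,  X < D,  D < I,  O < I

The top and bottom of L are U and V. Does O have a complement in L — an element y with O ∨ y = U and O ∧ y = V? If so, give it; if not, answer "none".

Need y with O ∨ y = U and O ∧ y = V.
Checking each element gives: S.

S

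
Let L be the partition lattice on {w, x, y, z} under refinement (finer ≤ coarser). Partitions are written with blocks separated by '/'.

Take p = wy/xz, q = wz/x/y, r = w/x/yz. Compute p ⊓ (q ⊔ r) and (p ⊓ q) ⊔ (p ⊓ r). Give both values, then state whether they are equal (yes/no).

wy/x/z; w/x/y/z; no

q ⊔ r = wyz/x, so p ⊓ (q ⊔ r) = wy/xz ⊓ wyz/x = wy/x/z.
p ⊓ q = w/x/y/z and p ⊓ r = w/x/y/z, so (p ⊓ q) ⊔ (p ⊓ r) = w/x/y/z ⊔ w/x/y/z = w/x/y/z.
Equal: no.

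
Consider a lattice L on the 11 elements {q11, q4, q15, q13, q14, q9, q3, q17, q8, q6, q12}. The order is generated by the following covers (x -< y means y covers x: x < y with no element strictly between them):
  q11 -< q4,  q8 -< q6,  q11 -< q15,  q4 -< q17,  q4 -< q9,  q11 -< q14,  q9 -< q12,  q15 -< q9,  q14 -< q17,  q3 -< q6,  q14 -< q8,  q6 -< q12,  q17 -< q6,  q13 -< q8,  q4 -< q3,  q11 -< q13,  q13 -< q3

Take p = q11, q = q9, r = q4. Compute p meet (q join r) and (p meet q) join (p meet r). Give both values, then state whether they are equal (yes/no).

q11; q11; yes

q join r = q9, so p meet (q join r) = q11 meet q9 = q11.
p meet q = q11 and p meet r = q11, so (p meet q) join (p meet r) = q11 join q11 = q11.
Equal: yes.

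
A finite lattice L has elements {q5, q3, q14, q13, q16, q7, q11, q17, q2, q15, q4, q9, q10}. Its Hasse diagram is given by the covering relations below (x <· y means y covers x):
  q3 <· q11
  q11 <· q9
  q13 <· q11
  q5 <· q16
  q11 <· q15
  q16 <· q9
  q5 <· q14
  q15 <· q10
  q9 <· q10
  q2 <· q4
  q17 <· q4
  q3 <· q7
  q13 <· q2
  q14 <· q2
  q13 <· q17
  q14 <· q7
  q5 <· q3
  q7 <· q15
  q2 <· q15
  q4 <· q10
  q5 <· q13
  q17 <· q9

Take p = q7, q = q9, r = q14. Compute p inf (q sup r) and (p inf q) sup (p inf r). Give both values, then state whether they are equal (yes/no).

q7; q7; yes

q sup r = q10, so p inf (q sup r) = q7 inf q10 = q7.
p inf q = q3 and p inf r = q14, so (p inf q) sup (p inf r) = q3 sup q14 = q7.
Equal: yes.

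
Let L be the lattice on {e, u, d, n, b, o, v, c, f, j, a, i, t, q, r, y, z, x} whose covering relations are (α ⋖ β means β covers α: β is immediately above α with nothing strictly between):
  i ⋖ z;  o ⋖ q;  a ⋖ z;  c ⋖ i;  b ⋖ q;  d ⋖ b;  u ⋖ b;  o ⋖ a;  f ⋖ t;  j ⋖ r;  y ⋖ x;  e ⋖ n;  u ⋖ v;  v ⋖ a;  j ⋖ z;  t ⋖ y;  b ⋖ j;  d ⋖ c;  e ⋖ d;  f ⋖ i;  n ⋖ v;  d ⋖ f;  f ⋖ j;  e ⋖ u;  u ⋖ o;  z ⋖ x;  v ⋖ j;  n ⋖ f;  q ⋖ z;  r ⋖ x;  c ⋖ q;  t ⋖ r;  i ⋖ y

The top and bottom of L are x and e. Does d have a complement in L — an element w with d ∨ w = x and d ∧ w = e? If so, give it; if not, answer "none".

none

For every candidate w, either d ∨ w ≠ x or d ∧ w ≠ e; no complement exists.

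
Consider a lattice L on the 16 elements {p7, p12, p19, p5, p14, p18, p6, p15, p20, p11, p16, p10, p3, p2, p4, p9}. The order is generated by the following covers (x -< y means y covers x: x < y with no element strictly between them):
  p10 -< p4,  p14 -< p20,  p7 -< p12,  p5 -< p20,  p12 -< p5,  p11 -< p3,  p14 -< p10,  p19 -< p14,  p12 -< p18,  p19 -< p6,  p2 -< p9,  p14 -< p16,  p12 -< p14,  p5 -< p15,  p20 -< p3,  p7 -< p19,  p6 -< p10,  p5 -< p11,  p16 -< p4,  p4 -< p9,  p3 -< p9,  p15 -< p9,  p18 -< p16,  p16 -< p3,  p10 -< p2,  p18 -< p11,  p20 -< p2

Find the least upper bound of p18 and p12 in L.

p18

Common upper bounds of {p18, p12}: p11, p16, p18, p3, p4, p9.
The least among these is p18.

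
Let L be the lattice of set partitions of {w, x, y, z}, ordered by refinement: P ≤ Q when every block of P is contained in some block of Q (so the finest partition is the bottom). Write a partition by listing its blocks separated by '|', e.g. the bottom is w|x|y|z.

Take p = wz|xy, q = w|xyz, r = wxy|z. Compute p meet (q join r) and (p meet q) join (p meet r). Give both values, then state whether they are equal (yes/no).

q join r = wxyz, so p meet (q join r) = wz|xy meet wxyz = wz|xy.
p meet q = w|xy|z and p meet r = w|xy|z, so (p meet q) join (p meet r) = w|xy|z join w|xy|z = w|xy|z.
Equal: no.

wz|xy; w|xy|z; no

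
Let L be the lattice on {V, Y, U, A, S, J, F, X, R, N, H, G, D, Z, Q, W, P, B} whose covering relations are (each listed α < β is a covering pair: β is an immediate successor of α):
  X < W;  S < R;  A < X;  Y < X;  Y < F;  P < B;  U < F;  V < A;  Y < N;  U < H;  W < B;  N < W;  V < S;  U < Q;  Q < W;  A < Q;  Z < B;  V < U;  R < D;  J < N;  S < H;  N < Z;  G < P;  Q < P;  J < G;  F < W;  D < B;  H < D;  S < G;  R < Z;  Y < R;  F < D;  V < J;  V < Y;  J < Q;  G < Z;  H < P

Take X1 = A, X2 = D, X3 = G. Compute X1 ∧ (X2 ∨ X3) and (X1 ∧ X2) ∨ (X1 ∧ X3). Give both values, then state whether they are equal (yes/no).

A; V; no

X2 ∨ X3 = B, so X1 ∧ (X2 ∨ X3) = A ∧ B = A.
X1 ∧ X2 = V and X1 ∧ X3 = V, so (X1 ∧ X2) ∨ (X1 ∧ X3) = V ∨ V = V.
Equal: no.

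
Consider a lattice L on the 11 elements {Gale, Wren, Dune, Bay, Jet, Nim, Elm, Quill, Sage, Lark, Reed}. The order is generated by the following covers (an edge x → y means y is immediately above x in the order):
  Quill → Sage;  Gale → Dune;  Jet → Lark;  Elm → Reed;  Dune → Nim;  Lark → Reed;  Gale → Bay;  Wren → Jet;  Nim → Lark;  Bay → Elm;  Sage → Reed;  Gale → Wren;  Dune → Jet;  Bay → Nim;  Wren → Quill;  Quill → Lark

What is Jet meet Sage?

Common lower bounds of {Jet, Sage}: Gale, Wren.
The greatest among these is Wren.

Wren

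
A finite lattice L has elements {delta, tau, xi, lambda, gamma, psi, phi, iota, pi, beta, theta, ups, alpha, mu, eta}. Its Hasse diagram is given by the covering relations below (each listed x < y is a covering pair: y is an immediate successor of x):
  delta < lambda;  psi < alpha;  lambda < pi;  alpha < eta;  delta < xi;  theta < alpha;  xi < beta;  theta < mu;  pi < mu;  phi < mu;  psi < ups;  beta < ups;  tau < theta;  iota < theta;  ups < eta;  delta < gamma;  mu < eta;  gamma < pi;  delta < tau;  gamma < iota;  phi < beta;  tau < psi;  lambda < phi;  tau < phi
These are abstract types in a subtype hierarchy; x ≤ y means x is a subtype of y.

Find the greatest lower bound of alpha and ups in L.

Common lower bounds of {alpha, ups}: delta, psi, tau.
The greatest among these is psi.

psi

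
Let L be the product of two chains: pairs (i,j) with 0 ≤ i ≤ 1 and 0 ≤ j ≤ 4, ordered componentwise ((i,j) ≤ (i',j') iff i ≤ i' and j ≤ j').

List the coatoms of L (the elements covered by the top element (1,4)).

The coatoms are exactly the elements covered by (1,4): (0,4), (1,3).

(0,4), (1,3)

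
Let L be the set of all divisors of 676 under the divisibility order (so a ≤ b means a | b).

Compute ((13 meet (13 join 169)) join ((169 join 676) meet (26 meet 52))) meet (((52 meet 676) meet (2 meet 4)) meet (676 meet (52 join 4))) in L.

13 ∨ 169 = 169
13 ∧ 169 = 13
169 ∨ 676 = 676
26 ∧ 52 = 26
676 ∧ 26 = 26
13 ∨ 26 = 26
52 ∧ 676 = 52
2 ∧ 4 = 2
52 ∧ 2 = 2
52 ∨ 4 = 52
676 ∧ 52 = 52
2 ∧ 52 = 2
26 ∧ 2 = 2

2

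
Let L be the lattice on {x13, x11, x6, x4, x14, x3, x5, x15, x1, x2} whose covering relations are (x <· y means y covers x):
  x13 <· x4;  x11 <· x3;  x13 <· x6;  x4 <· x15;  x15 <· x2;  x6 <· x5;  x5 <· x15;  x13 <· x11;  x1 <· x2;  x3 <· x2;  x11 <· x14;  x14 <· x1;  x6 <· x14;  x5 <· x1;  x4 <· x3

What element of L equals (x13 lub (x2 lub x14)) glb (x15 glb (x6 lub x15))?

x15

x2 ∨ x14 = x2
x13 ∨ x2 = x2
x6 ∨ x15 = x15
x15 ∧ x15 = x15
x2 ∧ x15 = x15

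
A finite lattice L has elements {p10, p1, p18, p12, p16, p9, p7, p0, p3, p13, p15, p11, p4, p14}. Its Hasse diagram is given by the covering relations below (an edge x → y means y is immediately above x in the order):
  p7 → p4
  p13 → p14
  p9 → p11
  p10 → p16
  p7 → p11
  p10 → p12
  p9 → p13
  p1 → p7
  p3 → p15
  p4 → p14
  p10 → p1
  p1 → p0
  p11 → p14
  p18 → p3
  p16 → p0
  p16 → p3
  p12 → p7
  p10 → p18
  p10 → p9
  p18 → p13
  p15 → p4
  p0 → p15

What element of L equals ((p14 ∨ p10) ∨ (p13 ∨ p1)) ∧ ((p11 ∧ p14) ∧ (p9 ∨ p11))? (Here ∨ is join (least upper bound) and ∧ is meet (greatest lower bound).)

p11

p14 ∨ p10 = p14
p13 ∨ p1 = p14
p14 ∨ p14 = p14
p11 ∧ p14 = p11
p9 ∨ p11 = p11
p11 ∧ p11 = p11
p14 ∧ p11 = p11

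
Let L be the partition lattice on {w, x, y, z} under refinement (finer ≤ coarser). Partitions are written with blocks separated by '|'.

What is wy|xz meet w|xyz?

w|xz|y

Common lower bounds of {wy|xz, w|xyz}: w|xz|y, w|x|y|z.
The greatest among these is w|xz|y.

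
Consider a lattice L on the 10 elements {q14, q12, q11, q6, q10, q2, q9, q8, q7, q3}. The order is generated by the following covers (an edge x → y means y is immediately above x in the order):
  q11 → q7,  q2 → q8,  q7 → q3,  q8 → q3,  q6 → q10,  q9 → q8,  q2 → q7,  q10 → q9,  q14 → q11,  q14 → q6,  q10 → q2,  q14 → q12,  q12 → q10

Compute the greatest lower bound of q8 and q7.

Common lower bounds of {q8, q7}: q10, q12, q14, q2, q6.
The greatest among these is q2.

q2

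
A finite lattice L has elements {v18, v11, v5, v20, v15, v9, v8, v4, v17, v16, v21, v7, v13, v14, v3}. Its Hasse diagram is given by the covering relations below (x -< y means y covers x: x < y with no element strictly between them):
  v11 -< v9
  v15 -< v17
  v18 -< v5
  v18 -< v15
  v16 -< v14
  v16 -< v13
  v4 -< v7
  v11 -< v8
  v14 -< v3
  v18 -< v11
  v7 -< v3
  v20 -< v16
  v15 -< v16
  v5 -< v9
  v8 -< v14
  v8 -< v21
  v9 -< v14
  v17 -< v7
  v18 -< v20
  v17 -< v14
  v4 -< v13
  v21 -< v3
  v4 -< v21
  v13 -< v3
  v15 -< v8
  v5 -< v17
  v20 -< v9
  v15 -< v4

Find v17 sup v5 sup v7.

v7

Common upper bounds of {v17, v5, v7}: v3, v7.
The least among these is v7.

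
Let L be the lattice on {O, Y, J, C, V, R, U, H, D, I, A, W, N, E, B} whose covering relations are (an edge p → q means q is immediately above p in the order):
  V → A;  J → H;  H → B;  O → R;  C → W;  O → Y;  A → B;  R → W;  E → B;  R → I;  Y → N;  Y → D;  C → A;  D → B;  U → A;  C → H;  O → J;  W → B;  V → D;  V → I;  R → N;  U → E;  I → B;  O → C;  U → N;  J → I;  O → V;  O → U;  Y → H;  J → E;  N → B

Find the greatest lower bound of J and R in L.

Common lower bounds of {J, R}: O.
The greatest among these is O.

O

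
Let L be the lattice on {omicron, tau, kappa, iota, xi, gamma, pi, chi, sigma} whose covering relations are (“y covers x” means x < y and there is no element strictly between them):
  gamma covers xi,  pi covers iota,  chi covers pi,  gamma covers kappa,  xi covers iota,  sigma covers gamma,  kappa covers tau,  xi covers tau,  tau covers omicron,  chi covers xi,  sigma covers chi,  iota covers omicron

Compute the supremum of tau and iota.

Common upper bounds of {tau, iota}: chi, gamma, sigma, xi.
The least among these is xi.

xi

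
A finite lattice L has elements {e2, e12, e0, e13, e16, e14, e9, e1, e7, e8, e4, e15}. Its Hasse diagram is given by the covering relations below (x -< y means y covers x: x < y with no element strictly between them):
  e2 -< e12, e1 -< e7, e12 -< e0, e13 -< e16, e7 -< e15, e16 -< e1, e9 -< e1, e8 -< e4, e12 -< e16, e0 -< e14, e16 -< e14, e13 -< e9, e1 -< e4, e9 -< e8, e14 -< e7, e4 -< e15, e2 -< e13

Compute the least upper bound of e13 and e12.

Common upper bounds of {e13, e12}: e1, e14, e15, e16, e4, e7.
The least among these is e16.

e16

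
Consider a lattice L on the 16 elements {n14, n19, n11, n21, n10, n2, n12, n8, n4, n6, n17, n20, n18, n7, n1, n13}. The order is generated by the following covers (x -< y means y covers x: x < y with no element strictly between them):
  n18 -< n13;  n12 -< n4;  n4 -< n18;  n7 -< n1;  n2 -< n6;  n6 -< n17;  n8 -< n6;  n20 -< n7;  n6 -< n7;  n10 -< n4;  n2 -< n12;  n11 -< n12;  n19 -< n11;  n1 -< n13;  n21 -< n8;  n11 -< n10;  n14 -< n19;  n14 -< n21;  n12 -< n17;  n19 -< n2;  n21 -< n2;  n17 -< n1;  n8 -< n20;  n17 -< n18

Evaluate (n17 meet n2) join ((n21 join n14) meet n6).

n2

n17 ∧ n2 = n2
n21 ∨ n14 = n21
n21 ∧ n6 = n21
n2 ∨ n21 = n2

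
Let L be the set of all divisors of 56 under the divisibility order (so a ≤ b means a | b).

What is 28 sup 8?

56

In the divisibility order, the join is the least common multiple: lcm(28, 8) = 56.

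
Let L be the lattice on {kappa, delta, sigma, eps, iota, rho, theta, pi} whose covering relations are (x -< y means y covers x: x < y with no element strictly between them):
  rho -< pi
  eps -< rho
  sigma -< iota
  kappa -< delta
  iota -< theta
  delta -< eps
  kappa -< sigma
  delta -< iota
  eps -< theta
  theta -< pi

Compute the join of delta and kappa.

Common upper bounds of {delta, kappa}: delta, eps, iota, pi, rho, theta.
The least among these is delta.

delta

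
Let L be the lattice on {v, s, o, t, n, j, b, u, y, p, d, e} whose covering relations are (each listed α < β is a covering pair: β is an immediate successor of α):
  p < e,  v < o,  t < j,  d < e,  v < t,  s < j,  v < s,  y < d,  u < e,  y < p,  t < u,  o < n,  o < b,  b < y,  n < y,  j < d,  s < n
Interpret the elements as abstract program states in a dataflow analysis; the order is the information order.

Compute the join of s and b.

Common upper bounds of {s, b}: d, e, p, y.
The least among these is y.

y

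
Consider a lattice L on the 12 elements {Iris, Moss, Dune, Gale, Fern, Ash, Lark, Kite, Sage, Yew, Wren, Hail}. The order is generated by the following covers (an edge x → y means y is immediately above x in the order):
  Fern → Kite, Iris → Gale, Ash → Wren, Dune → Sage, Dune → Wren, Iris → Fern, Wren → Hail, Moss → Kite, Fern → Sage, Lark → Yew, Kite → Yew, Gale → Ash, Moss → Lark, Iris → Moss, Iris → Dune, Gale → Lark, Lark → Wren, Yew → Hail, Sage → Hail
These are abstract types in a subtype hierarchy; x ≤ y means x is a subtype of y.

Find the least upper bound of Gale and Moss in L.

Lark

Common upper bounds of {Gale, Moss}: Hail, Lark, Wren, Yew.
The least among these is Lark.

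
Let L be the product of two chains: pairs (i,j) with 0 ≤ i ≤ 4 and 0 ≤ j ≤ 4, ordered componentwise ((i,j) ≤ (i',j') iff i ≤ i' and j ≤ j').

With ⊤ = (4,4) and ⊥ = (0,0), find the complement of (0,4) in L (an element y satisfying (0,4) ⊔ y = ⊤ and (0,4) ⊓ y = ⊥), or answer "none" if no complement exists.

Need y with (0,4) ∨ y = (4,4) and (0,4) ∧ y = (0,0).
Checking each element gives: (4,0).

(4,0)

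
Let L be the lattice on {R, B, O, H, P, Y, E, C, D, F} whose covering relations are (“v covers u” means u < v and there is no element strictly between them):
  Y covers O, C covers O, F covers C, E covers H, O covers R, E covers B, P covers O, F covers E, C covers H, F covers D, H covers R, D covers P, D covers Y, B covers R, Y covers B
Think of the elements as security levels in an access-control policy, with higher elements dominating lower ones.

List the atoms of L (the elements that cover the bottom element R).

The atoms are exactly the elements that cover R: B, H, O.

B, H, O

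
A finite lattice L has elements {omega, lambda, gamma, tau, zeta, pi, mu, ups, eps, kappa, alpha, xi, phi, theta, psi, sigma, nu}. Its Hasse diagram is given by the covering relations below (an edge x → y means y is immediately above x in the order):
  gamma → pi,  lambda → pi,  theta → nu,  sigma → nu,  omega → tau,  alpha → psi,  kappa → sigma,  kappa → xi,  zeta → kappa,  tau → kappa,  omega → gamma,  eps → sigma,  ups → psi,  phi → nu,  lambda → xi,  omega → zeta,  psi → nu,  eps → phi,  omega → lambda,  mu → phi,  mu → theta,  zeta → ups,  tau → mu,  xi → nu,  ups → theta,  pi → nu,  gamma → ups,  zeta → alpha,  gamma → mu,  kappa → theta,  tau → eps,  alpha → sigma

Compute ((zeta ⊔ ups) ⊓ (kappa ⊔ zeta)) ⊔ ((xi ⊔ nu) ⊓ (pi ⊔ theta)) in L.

zeta ∨ ups = ups
kappa ∨ zeta = kappa
ups ∧ kappa = zeta
xi ∨ nu = nu
pi ∨ theta = nu
nu ∧ nu = nu
zeta ∨ nu = nu

nu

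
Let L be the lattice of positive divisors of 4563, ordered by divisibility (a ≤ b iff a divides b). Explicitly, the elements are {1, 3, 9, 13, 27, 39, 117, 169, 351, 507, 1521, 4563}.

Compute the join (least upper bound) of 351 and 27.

351

In the divisibility order, the join is the least common multiple: lcm(351, 27) = 351.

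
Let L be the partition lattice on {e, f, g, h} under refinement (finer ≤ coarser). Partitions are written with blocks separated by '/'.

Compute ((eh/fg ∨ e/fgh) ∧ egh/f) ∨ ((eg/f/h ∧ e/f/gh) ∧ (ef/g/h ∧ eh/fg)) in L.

egh/f

eh/fg ∨ e/fgh = efgh
efgh ∧ egh/f = egh/f
eg/f/h ∧ e/f/gh = e/f/g/h
ef/g/h ∧ eh/fg = e/f/g/h
e/f/g/h ∧ e/f/g/h = e/f/g/h
egh/f ∨ e/f/g/h = egh/f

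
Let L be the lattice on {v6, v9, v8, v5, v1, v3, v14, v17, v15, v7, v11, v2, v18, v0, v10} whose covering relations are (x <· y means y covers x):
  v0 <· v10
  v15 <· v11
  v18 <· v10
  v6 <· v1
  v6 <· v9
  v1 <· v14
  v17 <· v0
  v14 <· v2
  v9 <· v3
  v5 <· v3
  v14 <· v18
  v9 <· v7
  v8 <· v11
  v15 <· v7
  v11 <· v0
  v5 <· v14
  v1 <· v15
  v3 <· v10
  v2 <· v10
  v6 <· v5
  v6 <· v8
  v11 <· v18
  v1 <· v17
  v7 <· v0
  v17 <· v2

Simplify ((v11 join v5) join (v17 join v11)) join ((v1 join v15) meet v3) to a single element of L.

v10

v11 ∨ v5 = v18
v17 ∨ v11 = v0
v18 ∨ v0 = v10
v1 ∨ v15 = v15
v15 ∧ v3 = v6
v10 ∨ v6 = v10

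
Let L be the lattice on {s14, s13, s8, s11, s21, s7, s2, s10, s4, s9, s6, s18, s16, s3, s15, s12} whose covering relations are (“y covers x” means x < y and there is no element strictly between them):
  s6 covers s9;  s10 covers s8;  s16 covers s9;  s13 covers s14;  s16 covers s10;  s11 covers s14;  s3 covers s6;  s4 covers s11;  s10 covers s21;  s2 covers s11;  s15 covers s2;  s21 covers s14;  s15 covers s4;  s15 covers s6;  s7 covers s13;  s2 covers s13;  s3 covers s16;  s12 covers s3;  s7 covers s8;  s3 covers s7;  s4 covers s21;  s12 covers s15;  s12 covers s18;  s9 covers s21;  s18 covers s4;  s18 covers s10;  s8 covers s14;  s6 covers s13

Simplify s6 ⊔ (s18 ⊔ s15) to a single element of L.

s18 ∨ s15 = s12
s6 ∨ s12 = s12

s12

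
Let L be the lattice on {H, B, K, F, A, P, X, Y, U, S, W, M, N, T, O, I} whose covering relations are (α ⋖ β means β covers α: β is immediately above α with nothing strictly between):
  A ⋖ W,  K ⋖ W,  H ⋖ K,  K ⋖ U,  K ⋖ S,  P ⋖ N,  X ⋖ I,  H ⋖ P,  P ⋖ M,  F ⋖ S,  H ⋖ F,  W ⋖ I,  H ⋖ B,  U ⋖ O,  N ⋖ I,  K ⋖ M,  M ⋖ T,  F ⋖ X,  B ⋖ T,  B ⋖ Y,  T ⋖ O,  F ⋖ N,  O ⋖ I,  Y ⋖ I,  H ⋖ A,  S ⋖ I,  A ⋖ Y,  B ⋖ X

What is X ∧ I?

Common lower bounds of {X, I}: B, F, H, X.
The greatest among these is X.

X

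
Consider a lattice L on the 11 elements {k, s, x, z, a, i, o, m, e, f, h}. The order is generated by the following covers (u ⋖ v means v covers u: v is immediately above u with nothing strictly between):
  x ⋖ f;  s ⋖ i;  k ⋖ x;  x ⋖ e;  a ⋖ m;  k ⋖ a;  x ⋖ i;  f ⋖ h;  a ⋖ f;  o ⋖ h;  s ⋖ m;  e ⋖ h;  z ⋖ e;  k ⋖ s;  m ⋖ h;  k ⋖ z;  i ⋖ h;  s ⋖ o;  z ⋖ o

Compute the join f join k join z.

Common upper bounds of {f, k, z}: h.
The least among these is h.

h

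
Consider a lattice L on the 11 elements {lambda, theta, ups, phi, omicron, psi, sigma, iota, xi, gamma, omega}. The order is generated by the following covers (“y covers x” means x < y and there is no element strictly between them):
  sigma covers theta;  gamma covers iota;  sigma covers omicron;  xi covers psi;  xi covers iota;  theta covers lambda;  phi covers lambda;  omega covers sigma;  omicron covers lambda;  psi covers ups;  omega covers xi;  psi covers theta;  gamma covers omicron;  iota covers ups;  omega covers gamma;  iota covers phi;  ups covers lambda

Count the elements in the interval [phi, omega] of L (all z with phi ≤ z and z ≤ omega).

5

The interval [phi, omega] = {gamma, iota, omega, phi, xi}, which has 5 elements.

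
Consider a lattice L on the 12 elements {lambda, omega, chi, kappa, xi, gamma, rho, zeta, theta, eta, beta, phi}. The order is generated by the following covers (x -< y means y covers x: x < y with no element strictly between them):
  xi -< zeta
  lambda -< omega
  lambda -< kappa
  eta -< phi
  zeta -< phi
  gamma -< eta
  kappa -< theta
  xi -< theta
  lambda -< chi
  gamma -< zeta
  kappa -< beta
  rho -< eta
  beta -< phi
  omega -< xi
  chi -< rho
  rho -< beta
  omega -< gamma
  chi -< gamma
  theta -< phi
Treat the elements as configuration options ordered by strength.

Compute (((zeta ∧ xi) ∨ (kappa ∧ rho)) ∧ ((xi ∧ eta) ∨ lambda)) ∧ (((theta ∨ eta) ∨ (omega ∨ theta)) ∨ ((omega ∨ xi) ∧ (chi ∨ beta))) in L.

zeta ∧ xi = xi
kappa ∧ rho = lambda
xi ∨ lambda = xi
xi ∧ eta = omega
omega ∨ lambda = omega
xi ∧ omega = omega
theta ∨ eta = phi
omega ∨ theta = theta
phi ∨ theta = phi
omega ∨ xi = xi
chi ∨ beta = beta
xi ∧ beta = lambda
phi ∨ lambda = phi
omega ∧ phi = omega

omega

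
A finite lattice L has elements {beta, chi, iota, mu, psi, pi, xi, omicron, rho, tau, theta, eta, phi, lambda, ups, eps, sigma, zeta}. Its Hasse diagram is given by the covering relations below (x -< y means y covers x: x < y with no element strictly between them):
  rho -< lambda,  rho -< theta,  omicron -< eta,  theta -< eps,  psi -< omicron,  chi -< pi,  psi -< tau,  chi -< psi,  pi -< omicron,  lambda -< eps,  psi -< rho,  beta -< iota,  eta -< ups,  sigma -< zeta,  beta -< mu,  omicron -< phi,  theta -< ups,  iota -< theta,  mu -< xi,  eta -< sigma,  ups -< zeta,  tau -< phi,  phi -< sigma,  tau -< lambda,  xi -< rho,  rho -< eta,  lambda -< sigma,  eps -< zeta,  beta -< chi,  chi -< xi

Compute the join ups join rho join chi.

Common upper bounds of {ups, rho, chi}: ups, zeta.
The least among these is ups.

ups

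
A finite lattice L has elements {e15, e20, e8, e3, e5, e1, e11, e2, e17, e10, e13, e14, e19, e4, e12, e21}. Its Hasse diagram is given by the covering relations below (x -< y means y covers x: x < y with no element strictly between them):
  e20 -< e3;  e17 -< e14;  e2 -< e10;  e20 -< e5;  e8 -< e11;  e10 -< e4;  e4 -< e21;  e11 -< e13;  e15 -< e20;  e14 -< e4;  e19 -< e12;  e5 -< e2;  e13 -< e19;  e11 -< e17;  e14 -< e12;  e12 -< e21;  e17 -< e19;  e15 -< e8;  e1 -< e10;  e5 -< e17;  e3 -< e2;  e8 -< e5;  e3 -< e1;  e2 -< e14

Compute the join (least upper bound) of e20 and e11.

e17

Common upper bounds of {e20, e11}: e12, e14, e17, e19, e21, e4.
The least among these is e17.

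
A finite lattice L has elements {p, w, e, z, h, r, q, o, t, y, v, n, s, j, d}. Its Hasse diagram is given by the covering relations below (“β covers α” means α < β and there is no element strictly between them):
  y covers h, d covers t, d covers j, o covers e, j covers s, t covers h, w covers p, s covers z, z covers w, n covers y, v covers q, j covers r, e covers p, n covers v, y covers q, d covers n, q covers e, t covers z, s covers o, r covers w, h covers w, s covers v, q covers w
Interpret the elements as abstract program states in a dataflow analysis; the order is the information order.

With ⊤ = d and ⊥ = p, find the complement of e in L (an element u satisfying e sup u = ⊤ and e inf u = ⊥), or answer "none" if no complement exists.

Need u with e ∨ u = d and e ∧ u = p.
Checking each element gives: t.

t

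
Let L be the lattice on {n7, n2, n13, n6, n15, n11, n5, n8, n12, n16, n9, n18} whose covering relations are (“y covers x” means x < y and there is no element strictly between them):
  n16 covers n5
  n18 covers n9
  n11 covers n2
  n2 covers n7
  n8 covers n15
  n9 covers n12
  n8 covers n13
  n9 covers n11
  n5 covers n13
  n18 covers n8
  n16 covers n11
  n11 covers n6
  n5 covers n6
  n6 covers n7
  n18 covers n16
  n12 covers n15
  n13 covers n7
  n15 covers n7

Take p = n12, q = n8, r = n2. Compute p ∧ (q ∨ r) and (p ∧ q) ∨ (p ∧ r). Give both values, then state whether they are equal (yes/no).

q ∨ r = n18, so p ∧ (q ∨ r) = n12 ∧ n18 = n12.
p ∧ q = n15 and p ∧ r = n7, so (p ∧ q) ∨ (p ∧ r) = n15 ∨ n7 = n15.
Equal: no.

n12; n15; no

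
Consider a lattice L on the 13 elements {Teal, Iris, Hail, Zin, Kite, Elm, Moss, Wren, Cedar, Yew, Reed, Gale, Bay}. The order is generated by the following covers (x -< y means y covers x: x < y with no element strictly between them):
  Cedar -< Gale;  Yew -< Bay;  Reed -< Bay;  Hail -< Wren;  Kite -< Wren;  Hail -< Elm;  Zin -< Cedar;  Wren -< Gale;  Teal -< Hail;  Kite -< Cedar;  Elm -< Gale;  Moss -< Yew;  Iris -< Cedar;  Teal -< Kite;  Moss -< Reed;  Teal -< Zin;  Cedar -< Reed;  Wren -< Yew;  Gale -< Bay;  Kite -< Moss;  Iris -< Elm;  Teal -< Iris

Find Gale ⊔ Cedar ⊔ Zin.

Common upper bounds of {Gale, Cedar, Zin}: Bay, Gale.
The least among these is Gale.

Gale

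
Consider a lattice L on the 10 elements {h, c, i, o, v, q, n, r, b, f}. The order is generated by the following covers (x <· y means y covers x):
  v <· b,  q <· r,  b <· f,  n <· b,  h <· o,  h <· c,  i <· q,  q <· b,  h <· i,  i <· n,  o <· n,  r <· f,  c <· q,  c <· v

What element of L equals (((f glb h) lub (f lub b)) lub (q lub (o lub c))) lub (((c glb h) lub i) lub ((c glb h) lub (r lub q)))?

f

f ∧ h = h
f ∨ b = f
h ∨ f = f
o ∨ c = b
q ∨ b = b
f ∨ b = f
c ∧ h = h
h ∨ i = i
c ∧ h = h
r ∨ q = r
h ∨ r = r
i ∨ r = r
f ∨ r = f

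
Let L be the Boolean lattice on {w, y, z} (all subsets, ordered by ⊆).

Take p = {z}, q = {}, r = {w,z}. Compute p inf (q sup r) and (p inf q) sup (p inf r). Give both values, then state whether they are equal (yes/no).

q sup r = {w,z}, so p inf (q sup r) = {z} inf {w,z} = {z}.
p inf q = {} and p inf r = {z}, so (p inf q) sup (p inf r) = {} sup {z} = {z}.
Equal: yes.

{z}; {z}; yes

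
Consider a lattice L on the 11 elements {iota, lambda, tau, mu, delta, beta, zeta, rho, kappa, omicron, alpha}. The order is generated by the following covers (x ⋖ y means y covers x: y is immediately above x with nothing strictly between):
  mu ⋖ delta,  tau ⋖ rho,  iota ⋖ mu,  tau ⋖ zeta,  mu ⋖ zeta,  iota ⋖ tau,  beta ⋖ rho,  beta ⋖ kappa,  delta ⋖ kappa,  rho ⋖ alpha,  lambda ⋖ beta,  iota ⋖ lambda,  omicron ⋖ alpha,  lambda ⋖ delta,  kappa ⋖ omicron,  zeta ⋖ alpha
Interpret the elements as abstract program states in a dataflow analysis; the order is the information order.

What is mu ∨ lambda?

Common upper bounds of {mu, lambda}: alpha, delta, kappa, omicron.
The least among these is delta.

delta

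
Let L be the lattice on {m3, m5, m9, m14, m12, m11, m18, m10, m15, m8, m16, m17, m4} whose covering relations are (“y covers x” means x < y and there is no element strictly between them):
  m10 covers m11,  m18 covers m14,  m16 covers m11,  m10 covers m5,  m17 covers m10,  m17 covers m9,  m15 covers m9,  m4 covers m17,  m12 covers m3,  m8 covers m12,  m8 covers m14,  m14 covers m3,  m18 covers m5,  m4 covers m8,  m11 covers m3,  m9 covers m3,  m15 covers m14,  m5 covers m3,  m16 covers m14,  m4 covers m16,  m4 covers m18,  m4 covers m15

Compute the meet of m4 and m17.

m17

Common lower bounds of {m4, m17}: m10, m11, m17, m3, m5, m9.
The greatest among these is m17.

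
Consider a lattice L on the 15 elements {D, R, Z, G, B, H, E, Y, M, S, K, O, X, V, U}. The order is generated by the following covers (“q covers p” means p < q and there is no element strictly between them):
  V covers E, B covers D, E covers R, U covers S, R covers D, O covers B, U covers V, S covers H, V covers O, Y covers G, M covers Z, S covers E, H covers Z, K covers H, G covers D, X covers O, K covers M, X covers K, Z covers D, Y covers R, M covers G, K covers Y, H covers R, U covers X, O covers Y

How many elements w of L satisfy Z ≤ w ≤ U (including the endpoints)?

7

The interval [Z, U] = {H, K, M, S, U, X, Z}, which has 7 elements.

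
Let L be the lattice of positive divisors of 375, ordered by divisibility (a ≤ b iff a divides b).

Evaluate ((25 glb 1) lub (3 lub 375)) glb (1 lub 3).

3

25 ∧ 1 = 1
3 ∨ 375 = 375
1 ∨ 375 = 375
1 ∨ 3 = 3
375 ∧ 3 = 3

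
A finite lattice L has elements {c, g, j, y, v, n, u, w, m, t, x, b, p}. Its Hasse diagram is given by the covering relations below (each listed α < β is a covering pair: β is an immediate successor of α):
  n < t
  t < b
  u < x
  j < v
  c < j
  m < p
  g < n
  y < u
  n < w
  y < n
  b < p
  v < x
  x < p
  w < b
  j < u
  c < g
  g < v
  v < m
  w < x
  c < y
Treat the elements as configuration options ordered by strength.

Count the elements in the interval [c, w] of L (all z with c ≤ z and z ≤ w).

The interval [c, w] = {c, g, n, w, y}, which has 5 elements.

5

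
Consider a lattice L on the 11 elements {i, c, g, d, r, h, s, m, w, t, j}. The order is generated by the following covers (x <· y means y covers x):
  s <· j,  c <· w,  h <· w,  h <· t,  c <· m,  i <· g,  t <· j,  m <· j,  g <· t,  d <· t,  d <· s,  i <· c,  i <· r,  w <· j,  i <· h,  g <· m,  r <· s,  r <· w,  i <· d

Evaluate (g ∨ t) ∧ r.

g ∨ t = t
t ∧ r = i

i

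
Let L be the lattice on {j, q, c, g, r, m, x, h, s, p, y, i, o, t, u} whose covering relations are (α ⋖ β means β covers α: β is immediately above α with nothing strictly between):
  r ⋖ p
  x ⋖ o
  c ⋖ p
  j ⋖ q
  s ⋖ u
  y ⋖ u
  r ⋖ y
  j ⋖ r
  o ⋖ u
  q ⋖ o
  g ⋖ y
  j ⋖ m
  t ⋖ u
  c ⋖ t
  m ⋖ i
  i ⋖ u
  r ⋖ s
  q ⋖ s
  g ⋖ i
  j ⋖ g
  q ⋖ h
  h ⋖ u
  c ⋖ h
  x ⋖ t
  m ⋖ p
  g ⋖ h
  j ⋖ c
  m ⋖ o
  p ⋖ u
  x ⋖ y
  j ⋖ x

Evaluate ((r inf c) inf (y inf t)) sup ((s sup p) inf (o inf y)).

r ∧ c = j
y ∧ t = x
j ∧ x = j
s ∨ p = u
o ∧ y = x
u ∧ x = x
j ∨ x = x

x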